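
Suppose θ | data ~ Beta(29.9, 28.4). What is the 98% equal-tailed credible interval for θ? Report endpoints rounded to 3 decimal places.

[0.363, 0.662]

Posterior: Beta(29.9, 28.4).
Equal-tailed 98% interval: the 0.01 and 0.99 quantiles of Beta(29.9, 28.4).
Posterior mean ≈ 0.513, SD ≈ 0.065; a Normal approximation gives roughly [0.362, 0.664].
Exact: F⁻¹(0.01) = 0.363; F⁻¹(0.99) = 0.662.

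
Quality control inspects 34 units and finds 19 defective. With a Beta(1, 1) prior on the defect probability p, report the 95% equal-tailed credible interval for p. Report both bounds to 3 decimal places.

[0.394, 0.712]

Posterior: Beta(1+19, 1+15) = Beta(20, 16).
Equal-tailed 95% interval: the 0.025 and 0.975 quantiles of Beta(20, 16).
Posterior mean ≈ 0.556, SD ≈ 0.082; a Normal approximation gives roughly [0.395, 0.716].
Exact: F⁻¹(0.025) = 0.394; F⁻¹(0.975) = 0.712.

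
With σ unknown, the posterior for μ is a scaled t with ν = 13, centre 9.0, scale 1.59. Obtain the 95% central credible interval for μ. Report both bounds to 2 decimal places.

The t_13 distribution is symmetric; the 95% interval is 9.0 ± t·1.59 with t_{0.975,13} = 2.160.
Half-width: 2.160 × 1.59 = 3.43.
9.0 − 3.43 = 5.57; 9.0 + 3.43 = 12.43.

[5.57, 12.43]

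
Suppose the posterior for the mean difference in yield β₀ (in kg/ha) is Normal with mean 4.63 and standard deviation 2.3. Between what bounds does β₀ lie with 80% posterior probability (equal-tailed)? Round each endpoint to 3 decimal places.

The posterior is symmetric, so the 80% equal-tailed interval is β₀ = 4.63 ± z·2.3 with z = 1.282.
Half-width: 1.282 × 2.3 = 2.948.
4.63 − 2.948 = 1.682; 4.63 + 2.948 = 7.578.

[1.682, 7.578]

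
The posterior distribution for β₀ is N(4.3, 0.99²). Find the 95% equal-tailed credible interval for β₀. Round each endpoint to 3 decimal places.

The posterior is symmetric, so the 95% equal-tailed interval is β₀ = 4.3 ± z·0.99 with z = 1.960.
Half-width: 1.960 × 0.99 = 1.940.
4.3 − 1.940 = 2.360; 4.3 + 1.940 = 6.240.

[2.360, 6.240]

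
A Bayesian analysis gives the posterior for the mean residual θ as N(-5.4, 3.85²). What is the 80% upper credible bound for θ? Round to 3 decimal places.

-2.160

Need U with P(θ ≤ U) = 0.80: U = -5.4 + z_{0.2}·3.85.
z = 0.842; U = -5.4 + 0.842 × 3.85 = -2.160.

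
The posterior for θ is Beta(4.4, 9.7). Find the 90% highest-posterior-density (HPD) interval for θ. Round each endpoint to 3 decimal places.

The posterior is unimodal and skewed, so the HPD interval has equal density at both endpoints and is the shortest 90% interval.
Solving f(0.116) = f(0.502) with F(0.502) − F(0.116) = 0.90 gives [0.116, 0.502].
For comparison, the equal-tailed interval is [0.132, 0.523]; the HPD is narrower and shifted toward the mode.

[0.116, 0.502]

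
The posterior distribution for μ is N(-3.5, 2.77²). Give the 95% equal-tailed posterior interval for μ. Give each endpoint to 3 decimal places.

[-8.929, 1.929]

The posterior is symmetric, so the 95% equal-tailed interval is μ = -3.5 ± z·2.77 with z = 1.960.
Half-width: 1.960 × 2.77 = 5.429.
-3.5 − 5.429 = -8.929; -3.5 + 5.429 = 1.929.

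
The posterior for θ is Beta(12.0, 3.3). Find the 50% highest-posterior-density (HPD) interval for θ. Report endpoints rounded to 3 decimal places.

The posterior is unimodal and skewed, so the HPD interval has equal density at both endpoints and is the shortest 50% interval.
Solving f(0.753) = f(0.887) with F(0.887) − F(0.753) = 0.50 gives [0.753, 0.887].
For comparison, the equal-tailed interval is [0.721, 0.861]; the HPD is narrower and shifted toward the mode.

[0.753, 0.887]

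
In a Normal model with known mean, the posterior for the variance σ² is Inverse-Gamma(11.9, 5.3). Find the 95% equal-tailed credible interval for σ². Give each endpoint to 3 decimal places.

[0.271, 0.865]

Inverse-Gamma(11.9, 5.3) quantiles: F⁻¹(0.025) and F⁻¹(0.975).
Equivalently, 1/σ² ~ Gamma(11.9, rate = 5.3); invert its 0.975 and 0.025 quantiles.
Posterior mean ≈ 0.486, SD ≈ 0.155; a Normal approximation gives roughly [0.183, 0.789].
Exact: lower = 0.271; upper = 0.865.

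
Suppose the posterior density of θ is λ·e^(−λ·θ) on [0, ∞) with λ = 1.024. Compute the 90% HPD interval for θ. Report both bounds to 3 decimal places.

The exponential density is strictly decreasing on [0, ∞), so the HPD interval is anchored at 0: [0, q] with P(θ ≤ q) = 0.90.
q = −ln(1 − 0.90) / 1.024 = 2.3026 / 1.024 = 2.249.

[0.000, 2.249]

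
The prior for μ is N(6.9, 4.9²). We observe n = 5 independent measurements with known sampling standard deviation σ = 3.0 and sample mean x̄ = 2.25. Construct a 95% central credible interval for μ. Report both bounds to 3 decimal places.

[0.038, 5.111]

Posterior precision = 1/4.9² + 5/3.0² = 0.0416 + 0.5556 = 0.5972, so posterior SD = 1.2940.
Posterior mean = (6.9/4.9² + 5·2.25/3.0²) / 0.5972 = 2.5743.
Interval: 2.5743 ± 1.960 × 1.2940 → [0.038, 5.111].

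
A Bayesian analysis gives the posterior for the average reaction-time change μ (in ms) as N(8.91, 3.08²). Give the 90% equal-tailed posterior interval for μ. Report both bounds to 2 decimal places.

The posterior is symmetric, so the 90% equal-tailed interval is μ = 8.91 ± z·3.08 with z = 1.645.
Half-width: 1.645 × 3.08 = 5.07.
8.91 − 5.07 = 3.84; 8.91 + 5.07 = 13.98.

[3.84, 13.98]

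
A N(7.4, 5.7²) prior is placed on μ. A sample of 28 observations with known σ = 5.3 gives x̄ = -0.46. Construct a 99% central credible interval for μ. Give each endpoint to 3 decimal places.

[-2.766, 2.316]

Posterior precision = 1/5.7² + 28/5.3² = 0.0308 + 0.9968 = 1.0276, so posterior SD = 0.9865.
Posterior mean = (7.4/5.7² + 28·-0.46/5.3²) / 1.0276 = -0.2246.
Interval: -0.2246 ± 2.576 × 0.9865 → [-2.766, 2.316].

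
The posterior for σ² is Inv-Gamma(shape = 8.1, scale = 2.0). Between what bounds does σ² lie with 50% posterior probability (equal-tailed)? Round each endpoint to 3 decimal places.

[0.204, 0.331]

Inverse-Gamma(8.1, 2.0) quantiles: F⁻¹(0.25) and F⁻¹(0.75).
Equivalently, 1/σ² ~ Gamma(8.1, rate = 2.0); invert its 0.75 and 0.25 quantiles.
Posterior mean ≈ 0.282, SD ≈ 0.114; a Normal approximation gives roughly [0.205, 0.359].
Exact: lower = 0.204; upper = 0.331.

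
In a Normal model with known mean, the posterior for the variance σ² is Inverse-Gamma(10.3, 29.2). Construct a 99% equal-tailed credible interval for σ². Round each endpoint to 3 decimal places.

Inverse-Gamma(10.3, 29.2) quantiles: F⁻¹(0.005) and F⁻¹(0.995).
Equivalently, 1/σ² ~ Gamma(10.3, rate = 29.2); invert its 0.995 and 0.005 quantiles.
Posterior mean ≈ 3.140, SD ≈ 1.090; a Normal approximation gives roughly [0.333, 5.947].
Exact: lower = 1.430; upper = 7.494.

[1.430, 7.494]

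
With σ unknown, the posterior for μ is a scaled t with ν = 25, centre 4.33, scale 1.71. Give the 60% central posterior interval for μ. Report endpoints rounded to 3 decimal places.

The t_25 distribution is symmetric; the 60% interval is 4.33 ± t·1.71 with t_{0.8,25} = 0.856.
Half-width: 0.856 × 1.71 = 1.464.
4.33 − 1.464 = 2.866; 4.33 + 1.464 = 5.794.

[2.866, 5.794]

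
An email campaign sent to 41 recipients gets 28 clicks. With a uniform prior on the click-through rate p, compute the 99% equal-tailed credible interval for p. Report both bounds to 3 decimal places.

Posterior: Beta(1+28, 1+13) = Beta(29, 14).
Equal-tailed 99% interval: the 0.005 and 0.995 quantiles of Beta(29, 14).
Posterior mean ≈ 0.674, SD ≈ 0.071; a Normal approximation gives roughly [0.492, 0.856].
Exact: F⁻¹(0.005) = 0.481; F⁻¹(0.995) = 0.838.

[0.481, 0.838]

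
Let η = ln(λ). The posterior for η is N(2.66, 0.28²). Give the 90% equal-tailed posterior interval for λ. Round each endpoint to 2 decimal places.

On the log scale the 90% interval is 2.66 ± 1.645 × 0.28 = [2.1994, 3.1206].
Exponentiate: [e^2.1994, e^3.1206] = [9.02, 22.66].

[9.02, 22.66]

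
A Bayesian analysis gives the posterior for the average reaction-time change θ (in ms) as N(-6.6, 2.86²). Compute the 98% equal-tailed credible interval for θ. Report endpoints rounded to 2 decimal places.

The posterior is symmetric, so the 98% equal-tailed interval is θ = -6.6 ± z·2.86 with z = 2.326.
Half-width: 2.326 × 2.86 = 6.65.
-6.6 − 6.65 = -13.25; -6.6 + 6.65 = 0.05.

[-13.25, 0.05]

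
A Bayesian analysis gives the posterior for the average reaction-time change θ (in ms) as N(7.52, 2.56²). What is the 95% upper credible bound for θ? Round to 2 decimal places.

Need U with P(θ ≤ U) = 0.95: U = 7.52 + z_{0.05}·2.56.
z = 1.645; U = 7.52 + 1.645 × 2.56 = 11.73.

11.73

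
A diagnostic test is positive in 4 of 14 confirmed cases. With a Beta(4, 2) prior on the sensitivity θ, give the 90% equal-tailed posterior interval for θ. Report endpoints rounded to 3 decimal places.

Posterior: Beta(4+4, 2+10) = Beta(8, 12).
Equal-tailed 90% interval: the 0.05 and 0.95 quantiles of Beta(8, 12).
Posterior mean ≈ 0.400, SD ≈ 0.107; a Normal approximation gives roughly [0.224, 0.576].
Exact: F⁻¹(0.05) = 0.230; F⁻¹(0.95) = 0.582.

[0.230, 0.582]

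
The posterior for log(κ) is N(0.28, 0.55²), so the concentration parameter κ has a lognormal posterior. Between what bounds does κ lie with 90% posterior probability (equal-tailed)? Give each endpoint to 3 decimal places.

On the log scale the 90% interval is 0.28 ± 1.645 × 0.55 = [-0.6247, 1.1847].
Exponentiate: [e^-0.6247, e^1.1847] = [0.535, 3.270].

[0.535, 3.270]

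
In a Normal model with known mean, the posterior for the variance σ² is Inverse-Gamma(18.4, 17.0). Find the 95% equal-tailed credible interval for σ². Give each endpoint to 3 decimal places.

Inverse-Gamma(18.4, 17.0) quantiles: F⁻¹(0.025) and F⁻¹(0.975).
Equivalently, 1/σ² ~ Gamma(18.4, rate = 17.0); invert its 0.975 and 0.025 quantiles.
Posterior mean ≈ 0.977, SD ≈ 0.241; a Normal approximation gives roughly [0.504, 1.450].
Exact: lower = 0.613; upper = 1.549.

[0.613, 1.549]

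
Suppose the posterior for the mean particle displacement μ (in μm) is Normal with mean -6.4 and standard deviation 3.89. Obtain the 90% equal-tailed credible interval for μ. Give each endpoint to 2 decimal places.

The posterior is symmetric, so the 90% equal-tailed interval is μ = -6.4 ± z·3.89 with z = 1.645.
Half-width: 1.645 × 3.89 = 6.40.
-6.4 − 6.40 = -12.80; -6.4 + 6.40 = 0.00.

[-12.80, 0.00]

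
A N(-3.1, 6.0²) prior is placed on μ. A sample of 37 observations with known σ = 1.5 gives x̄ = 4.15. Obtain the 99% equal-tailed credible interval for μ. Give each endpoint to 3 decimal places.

[3.503, 4.772]

Posterior precision = 1/6.0² + 37/1.5² = 0.0278 + 16.4444 = 16.4722, so posterior SD = 0.2464.
Posterior mean = (-3.1/6.0² + 37·4.15/1.5²) / 16.4722 = 4.1378.
Interval: 4.1378 ± 2.576 × 0.2464 → [3.503, 4.772].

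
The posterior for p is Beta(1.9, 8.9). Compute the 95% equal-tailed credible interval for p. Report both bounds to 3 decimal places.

[0.022, 0.440]

Posterior: Beta(1.9, 8.9).
Equal-tailed 95% interval: the 0.025 and 0.975 quantiles of Beta(1.9, 8.9).
Posterior mean ≈ 0.176, SD ≈ 0.111; a Normal approximation gives roughly [-0.041, 0.393].
Exact: F⁻¹(0.025) = 0.022; F⁻¹(0.975) = 0.440.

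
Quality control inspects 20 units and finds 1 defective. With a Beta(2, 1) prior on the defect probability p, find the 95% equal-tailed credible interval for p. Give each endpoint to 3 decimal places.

[0.029, 0.292]

Posterior: Beta(2+1, 1+19) = Beta(3, 20).
Equal-tailed 95% interval: the 0.025 and 0.975 quantiles of Beta(3, 20).
Posterior mean ≈ 0.130, SD ≈ 0.069; a Normal approximation gives roughly [-0.004, 0.265].
Exact: F⁻¹(0.025) = 0.029; F⁻¹(0.975) = 0.292.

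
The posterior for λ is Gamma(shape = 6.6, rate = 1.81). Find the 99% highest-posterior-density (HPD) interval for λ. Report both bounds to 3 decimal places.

[0.802, 7.868]

The posterior is unimodal and skewed, so the HPD interval has equal density at both endpoints and is the shortest 99% interval.
Solving f(0.802) = f(7.868) with F(7.868) − F(0.802) = 0.99 gives [0.802, 7.868].
For comparison, the equal-tailed interval is [1.013, 8.321]; the HPD is narrower and shifted toward the mode.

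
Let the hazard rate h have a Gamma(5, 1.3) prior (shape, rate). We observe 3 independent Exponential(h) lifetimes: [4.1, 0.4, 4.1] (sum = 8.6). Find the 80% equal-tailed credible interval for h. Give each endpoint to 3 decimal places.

Posterior: Gamma(5+3, 1.3+8.6) = Gamma(8, 9.9) (shape, rate).
Equal-tailed 80% interval: Gamma(8, 9.9) quantiles at 0.1 and 0.9.
Posterior mean ≈ 0.808, SD ≈ 0.286; a Normal approximation gives roughly [0.442, 1.174].
Exact: lower = 0.470; upper = 1.189.

[0.470, 1.189]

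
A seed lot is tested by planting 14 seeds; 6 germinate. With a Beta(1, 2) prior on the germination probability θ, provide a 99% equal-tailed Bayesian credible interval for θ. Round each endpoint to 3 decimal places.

[0.147, 0.713]

Posterior: Beta(1+6, 2+8) = Beta(7, 10).
Equal-tailed 99% interval: the 0.005 and 0.995 quantiles of Beta(7, 10).
Posterior mean ≈ 0.412, SD ≈ 0.116; a Normal approximation gives roughly [0.113, 0.711].
Exact: F⁻¹(0.005) = 0.147; F⁻¹(0.995) = 0.713.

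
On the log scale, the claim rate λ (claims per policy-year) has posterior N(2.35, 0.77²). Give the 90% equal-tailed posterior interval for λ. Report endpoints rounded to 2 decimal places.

On the log scale the 90% interval is 2.35 ± 1.645 × 0.77 = [1.0835, 3.6165].
Exponentiate: [e^1.0835, e^3.6165] = [2.95, 37.21].

[2.95, 37.21]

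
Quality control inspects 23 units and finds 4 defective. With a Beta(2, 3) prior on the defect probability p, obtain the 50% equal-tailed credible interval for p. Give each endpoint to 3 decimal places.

Posterior: Beta(2+4, 3+19) = Beta(6, 22).
Equal-tailed 50% interval: the 0.25 and 0.75 quantiles of Beta(6, 22).
Posterior mean ≈ 0.214, SD ≈ 0.076; a Normal approximation gives roughly [0.163, 0.266].
Exact: F⁻¹(0.25) = 0.159; F⁻¹(0.75) = 0.263.

[0.159, 0.263]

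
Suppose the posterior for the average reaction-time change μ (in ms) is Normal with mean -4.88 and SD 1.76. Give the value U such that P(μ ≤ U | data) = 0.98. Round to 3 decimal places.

Need U with P(μ ≤ U) = 0.98: U = -4.88 + z_{0.02}·1.76.
z = 2.054; U = -4.88 + 2.054 × 1.76 = -1.265.

-1.265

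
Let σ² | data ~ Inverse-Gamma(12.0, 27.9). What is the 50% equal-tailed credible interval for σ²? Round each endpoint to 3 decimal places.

[1.976, 2.931]

Inverse-Gamma(12.0, 27.9) quantiles: F⁻¹(0.25) and F⁻¹(0.75).
Equivalently, 1/σ² ~ Gamma(12.0, rate = 27.9); invert its 0.75 and 0.25 quantiles.
Posterior mean ≈ 2.536, SD ≈ 0.802; a Normal approximation gives roughly [1.995, 3.077].
Exact: lower = 1.976; upper = 2.931.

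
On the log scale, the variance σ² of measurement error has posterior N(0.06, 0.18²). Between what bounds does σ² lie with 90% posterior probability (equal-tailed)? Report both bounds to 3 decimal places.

On the log scale the 90% interval is 0.06 ± 1.645 × 0.18 = [-0.2361, 0.3561].
Exponentiate: [e^-0.2361, e^0.3561] = [0.790, 1.428].

[0.790, 1.428]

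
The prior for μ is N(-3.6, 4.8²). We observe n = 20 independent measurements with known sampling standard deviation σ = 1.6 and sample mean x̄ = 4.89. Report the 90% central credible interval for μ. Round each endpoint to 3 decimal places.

[4.256, 5.430]

Posterior precision = 1/4.8² + 20/1.6² = 0.0434 + 7.8125 = 7.8559, so posterior SD = 0.3568.
Posterior mean = (-3.6/4.8² + 20·4.89/1.6²) / 7.8559 = 4.8431.
Interval: 4.8431 ± 1.645 × 0.3568 → [4.256, 5.430].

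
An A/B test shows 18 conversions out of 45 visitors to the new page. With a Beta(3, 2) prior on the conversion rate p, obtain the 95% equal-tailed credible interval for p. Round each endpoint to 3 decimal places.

[0.288, 0.558]

Posterior: Beta(3+18, 2+27) = Beta(21, 29).
Equal-tailed 95% interval: the 0.025 and 0.975 quantiles of Beta(21, 29).
Posterior mean ≈ 0.420, SD ≈ 0.069; a Normal approximation gives roughly [0.285, 0.555].
Exact: F⁻¹(0.025) = 0.288; F⁻¹(0.975) = 0.558.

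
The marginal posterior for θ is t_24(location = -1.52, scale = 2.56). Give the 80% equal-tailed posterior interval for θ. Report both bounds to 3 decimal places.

The t_24 distribution is symmetric; the 80% interval is -1.52 ± t·2.56 with t_{0.9,24} = 1.318.
Half-width: 1.318 × 2.56 = 3.374.
-1.52 − 3.374 = -4.894; -1.52 + 3.374 = 1.854.

[-4.894, 1.854]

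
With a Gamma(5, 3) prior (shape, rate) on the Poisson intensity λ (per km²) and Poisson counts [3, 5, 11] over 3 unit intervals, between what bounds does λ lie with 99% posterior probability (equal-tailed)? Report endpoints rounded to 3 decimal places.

[2.209, 6.414]

Posterior: Gamma(5+19, 3+3) = Gamma(24, 6) (shape, rate).
Equal-tailed 99% interval: Gamma(24, 6) quantiles at 0.005 and 0.995.
Posterior mean ≈ 4.000, SD ≈ 0.816; a Normal approximation gives roughly [1.897, 6.103].
Exact: lower = 2.209; upper = 6.414.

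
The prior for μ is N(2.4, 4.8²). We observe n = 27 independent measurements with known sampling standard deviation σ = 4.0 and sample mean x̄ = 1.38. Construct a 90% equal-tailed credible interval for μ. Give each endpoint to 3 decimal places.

Posterior precision = 1/4.8² + 27/4.0² = 0.0434 + 1.6875 = 1.7309, so posterior SD = 0.7601.
Posterior mean = (2.4/4.8² + 27·1.38/4.0²) / 1.7309 = 1.4056.
Interval: 1.4056 ± 1.645 × 0.7601 → [0.155, 2.656].

[0.155, 2.656]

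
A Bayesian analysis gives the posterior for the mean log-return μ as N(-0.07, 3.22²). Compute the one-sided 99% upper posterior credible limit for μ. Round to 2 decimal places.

Need U with P(μ ≤ U) = 0.99: U = -0.07 + z_{0.01}·3.22.
z = 2.326; U = -0.07 + 2.326 × 3.22 = 7.42.

7.42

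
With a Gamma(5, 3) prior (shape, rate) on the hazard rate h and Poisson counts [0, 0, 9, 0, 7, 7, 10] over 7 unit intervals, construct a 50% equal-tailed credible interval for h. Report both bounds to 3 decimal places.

Posterior: Gamma(5+33, 3+7) = Gamma(38, 10) (shape, rate).
Equal-tailed 50% interval: Gamma(38, 10) quantiles at 0.25 and 0.75.
Posterior mean ≈ 3.800, SD ≈ 0.616; a Normal approximation gives roughly [3.384, 4.216].
Exact: lower = 3.368; upper = 4.196.

[3.368, 4.196]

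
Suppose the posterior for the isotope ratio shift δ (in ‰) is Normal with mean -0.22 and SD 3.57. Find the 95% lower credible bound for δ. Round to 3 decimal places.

-6.092

Need L with P(δ ≥ L) = 0.95: L = -0.22 − z_{0.05}·3.57.
z = 1.645; L = -0.22 − 1.645 × 3.57 = -6.092.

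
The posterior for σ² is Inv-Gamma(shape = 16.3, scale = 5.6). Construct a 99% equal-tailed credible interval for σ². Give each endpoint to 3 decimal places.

Inverse-Gamma(16.3, 5.6) quantiles: F⁻¹(0.005) and F⁻¹(0.995).
Equivalently, 1/σ² ~ Gamma(16.3, rate = 5.6); invert its 0.995 and 0.005 quantiles.
Posterior mean ≈ 0.366, SD ≈ 0.097; a Normal approximation gives roughly [0.117, 0.615].
Exact: lower = 0.196; upper = 0.721.

[0.196, 0.721]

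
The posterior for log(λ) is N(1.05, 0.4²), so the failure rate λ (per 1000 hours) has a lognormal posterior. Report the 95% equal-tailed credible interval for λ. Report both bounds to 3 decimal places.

[1.305, 6.259]

On the log scale the 95% interval is 1.05 ± 1.960 × 0.4 = [0.2660, 1.8340].
Exponentiate: [e^0.2660, e^1.8340] = [1.305, 6.259].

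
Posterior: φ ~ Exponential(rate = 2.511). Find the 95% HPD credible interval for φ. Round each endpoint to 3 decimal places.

The exponential density is strictly decreasing on [0, ∞), so the HPD interval is anchored at 0: [0, q] with P(φ ≤ q) = 0.95.
q = −ln(1 − 0.95) / 2.511 = 2.9957 / 2.511 = 1.193.

[0.000, 1.193]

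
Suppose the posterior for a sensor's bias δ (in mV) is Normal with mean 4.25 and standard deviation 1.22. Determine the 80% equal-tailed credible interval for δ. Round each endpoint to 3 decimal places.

The posterior is symmetric, so the 80% equal-tailed interval is δ = 4.25 ± z·1.22 with z = 1.282.
Half-width: 1.282 × 1.22 = 1.563.
4.25 − 1.563 = 2.687; 4.25 + 1.563 = 5.813.

[2.687, 5.813]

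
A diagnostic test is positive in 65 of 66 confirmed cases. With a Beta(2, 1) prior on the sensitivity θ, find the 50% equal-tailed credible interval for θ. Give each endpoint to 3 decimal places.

[0.961, 0.986]

Posterior: Beta(2+65, 1+1) = Beta(67, 2).
Equal-tailed 50% interval: the 0.25 and 0.75 quantiles of Beta(67, 2).
Posterior mean ≈ 0.971, SD ≈ 0.020; a Normal approximation gives roughly [0.957, 0.985].
Exact: F⁻¹(0.25) = 0.961; F⁻¹(0.75) = 0.986.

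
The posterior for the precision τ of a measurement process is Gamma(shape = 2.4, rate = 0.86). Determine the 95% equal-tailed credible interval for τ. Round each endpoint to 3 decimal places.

[0.440, 7.268]

Posterior: Gamma(shape 2.4, rate 0.86).
Equal-tailed 95% interval: Gamma(2.4, 0.86) quantiles at 0.025 and 0.975.
Posterior mean ≈ 2.791, SD ≈ 1.801; a Normal approximation gives roughly [-0.740, 6.321].
Exact: lower = 0.440; upper = 7.268.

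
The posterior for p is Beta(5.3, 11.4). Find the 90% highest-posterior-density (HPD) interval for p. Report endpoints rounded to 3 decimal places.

The posterior is unimodal and skewed, so the HPD interval has equal density at both endpoints and is the shortest 90% interval.
Solving f(0.135) = f(0.495) with F(0.495) − F(0.135) = 0.90 gives [0.135, 0.495].
For comparison, the equal-tailed interval is [0.148, 0.512]; the HPD is narrower and shifted toward the mode.

[0.135, 0.495]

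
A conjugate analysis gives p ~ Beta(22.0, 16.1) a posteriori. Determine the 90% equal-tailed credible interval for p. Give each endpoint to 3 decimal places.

Posterior: Beta(22.0, 16.1).
Equal-tailed 90% interval: the 0.05 and 0.95 quantiles of Beta(22.0, 16.1).
Posterior mean ≈ 0.577, SD ≈ 0.079; a Normal approximation gives roughly [0.447, 0.707].
Exact: F⁻¹(0.05) = 0.445; F⁻¹(0.95) = 0.705.

[0.445, 0.705]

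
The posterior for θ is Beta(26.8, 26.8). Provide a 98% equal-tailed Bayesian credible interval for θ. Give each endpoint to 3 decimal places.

Posterior: Beta(26.8, 26.8).
Equal-tailed 98% interval: the 0.01 and 0.99 quantiles of Beta(26.8, 26.8).
Posterior mean ≈ 0.500, SD ≈ 0.068; a Normal approximation gives roughly [0.343, 0.657].
Exact: F⁻¹(0.01) = 0.344; F⁻¹(0.99) = 0.656.

[0.344, 0.656]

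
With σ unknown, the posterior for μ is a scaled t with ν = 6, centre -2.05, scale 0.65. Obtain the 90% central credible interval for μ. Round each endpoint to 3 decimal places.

The t_6 distribution is symmetric; the 90% interval is -2.05 ± t·0.65 with t_{0.95,6} = 1.943.
Half-width: 1.943 × 0.65 = 1.263.
-2.05 − 1.263 = -3.313; -2.05 + 1.263 = -0.787.

[-3.313, -0.787]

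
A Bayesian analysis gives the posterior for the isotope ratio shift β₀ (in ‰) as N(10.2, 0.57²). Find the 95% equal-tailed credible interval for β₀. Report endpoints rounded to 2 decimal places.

The posterior is symmetric, so the 95% equal-tailed interval is β₀ = 10.2 ± z·0.57 with z = 1.960.
Half-width: 1.960 × 0.57 = 1.12.
10.2 − 1.12 = 9.08; 10.2 + 1.12 = 11.32.

[9.08, 11.32]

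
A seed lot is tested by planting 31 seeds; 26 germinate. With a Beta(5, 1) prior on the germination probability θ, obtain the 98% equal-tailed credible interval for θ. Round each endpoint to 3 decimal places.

[0.675, 0.948]

Posterior: Beta(5+26, 1+5) = Beta(31, 6).
Equal-tailed 98% interval: the 0.01 and 0.99 quantiles of Beta(31, 6).
Posterior mean ≈ 0.838, SD ≈ 0.060; a Normal approximation gives roughly [0.699, 0.977].
Exact: F⁻¹(0.01) = 0.675; F⁻¹(0.99) = 0.948.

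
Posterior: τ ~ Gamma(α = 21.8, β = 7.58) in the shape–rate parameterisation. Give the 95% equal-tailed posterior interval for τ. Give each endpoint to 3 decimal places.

Posterior: Gamma(shape 21.8, rate 7.58).
Equal-tailed 95% interval: Gamma(21.8, 7.58) quantiles at 0.025 and 0.975.
Posterior mean ≈ 2.876, SD ≈ 0.616; a Normal approximation gives roughly [1.669, 4.083].
Exact: lower = 1.798; upper = 4.203.

[1.798, 4.203]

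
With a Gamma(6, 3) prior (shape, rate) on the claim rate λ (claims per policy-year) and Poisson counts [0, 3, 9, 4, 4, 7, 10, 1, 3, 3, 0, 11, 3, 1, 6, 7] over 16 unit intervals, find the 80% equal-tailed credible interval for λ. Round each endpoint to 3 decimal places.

Posterior: Gamma(6+72, 3+16) = Gamma(78, 19) (shape, rate).
Equal-tailed 80% interval: Gamma(78, 19) quantiles at 0.1 and 0.9.
Posterior mean ≈ 4.105, SD ≈ 0.465; a Normal approximation gives roughly [3.510, 4.701].
Exact: lower = 3.522; upper = 4.711.

[3.522, 4.711]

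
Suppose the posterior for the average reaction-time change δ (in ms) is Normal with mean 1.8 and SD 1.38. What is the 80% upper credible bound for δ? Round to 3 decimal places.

2.961

Need U with P(δ ≤ U) = 0.80: U = 1.8 + z_{0.2}·1.38.
z = 0.842; U = 1.8 + 0.842 × 1.38 = 2.961.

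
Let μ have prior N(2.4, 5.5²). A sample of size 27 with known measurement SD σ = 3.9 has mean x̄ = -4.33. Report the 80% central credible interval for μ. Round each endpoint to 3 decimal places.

[-5.160, -3.254]

Posterior precision = 1/5.5² + 27/3.9² = 0.0331 + 1.7751 = 1.8082, so posterior SD = 0.7437.
Posterior mean = (2.4/5.5² + 27·-4.33/3.9²) / 1.8082 = -4.2070.
Interval: -4.2070 ± 1.282 × 0.7437 → [-5.160, -3.254].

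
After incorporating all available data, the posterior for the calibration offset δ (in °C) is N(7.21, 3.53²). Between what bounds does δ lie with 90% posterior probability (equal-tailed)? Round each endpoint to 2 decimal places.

The posterior is symmetric, so the 90% equal-tailed interval is δ = 7.21 ± z·3.53 with z = 1.645.
Half-width: 1.645 × 3.53 = 5.81.
7.21 − 5.81 = 1.40; 7.21 + 5.81 = 13.02.

[1.40, 13.02]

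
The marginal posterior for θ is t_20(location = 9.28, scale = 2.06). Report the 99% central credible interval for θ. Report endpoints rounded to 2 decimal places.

The t_20 distribution is symmetric; the 99% interval is 9.28 ± t·2.06 with t_{0.995,20} = 2.845.
Half-width: 2.845 × 2.06 = 5.86.
9.28 − 5.86 = 3.42; 9.28 + 5.86 = 15.14.

[3.42, 15.14]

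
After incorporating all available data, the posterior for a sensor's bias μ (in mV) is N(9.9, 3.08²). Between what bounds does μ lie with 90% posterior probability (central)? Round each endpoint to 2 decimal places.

[4.83, 14.97]

The posterior is symmetric, so the 90% equal-tailed interval is μ = 9.9 ± z·3.08 with z = 1.645.
Half-width: 1.645 × 3.08 = 5.07.
9.9 − 5.07 = 4.83; 9.9 + 5.07 = 14.97.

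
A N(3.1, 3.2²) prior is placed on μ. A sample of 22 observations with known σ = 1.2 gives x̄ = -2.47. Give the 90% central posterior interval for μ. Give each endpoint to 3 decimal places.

Posterior precision = 1/3.2² + 22/1.2² = 0.0977 + 15.2778 = 15.3754, so posterior SD = 0.2550.
Posterior mean = (3.1/3.2² + 22·-2.47/1.2²) / 15.3754 = -2.4346.
Interval: -2.4346 ± 1.645 × 0.2550 → [-2.854, -2.015].

[-2.854, -2.015]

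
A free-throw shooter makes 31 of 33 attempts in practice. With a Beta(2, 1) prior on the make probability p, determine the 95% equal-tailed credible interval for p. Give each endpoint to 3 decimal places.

[0.808, 0.982]

Posterior: Beta(2+31, 1+2) = Beta(33, 3).
Equal-tailed 95% interval: the 0.025 and 0.975 quantiles of Beta(33, 3).
Posterior mean ≈ 0.917, SD ≈ 0.045; a Normal approximation gives roughly [0.828, 1.006].
Exact: F⁻¹(0.025) = 0.808; F⁻¹(0.975) = 0.982.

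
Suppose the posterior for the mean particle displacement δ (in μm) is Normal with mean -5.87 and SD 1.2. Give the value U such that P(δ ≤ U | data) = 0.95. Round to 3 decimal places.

Need U with P(δ ≤ U) = 0.95: U = -5.87 + z_{0.05}·1.2.
z = 1.645; U = -5.87 + 1.645 × 1.2 = -3.896.

-3.896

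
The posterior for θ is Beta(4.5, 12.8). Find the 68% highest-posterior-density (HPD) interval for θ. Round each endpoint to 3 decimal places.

The posterior is unimodal and skewed, so the HPD interval has equal density at both endpoints and is the shortest 68% interval.
Solving f(0.138) = f(0.341) with F(0.341) − F(0.138) = 0.68 gives [0.138, 0.341].
For comparison, the equal-tailed interval is [0.157, 0.364]; the HPD is narrower and shifted toward the mode.

[0.138, 0.341]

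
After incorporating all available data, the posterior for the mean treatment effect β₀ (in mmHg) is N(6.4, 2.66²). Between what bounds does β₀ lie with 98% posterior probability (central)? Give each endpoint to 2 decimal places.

The posterior is symmetric, so the 98% equal-tailed interval is β₀ = 6.4 ± z·2.66 with z = 2.326.
Half-width: 2.326 × 2.66 = 6.19.
6.4 − 6.19 = 0.21; 6.4 + 6.19 = 12.59.

[0.21, 12.59]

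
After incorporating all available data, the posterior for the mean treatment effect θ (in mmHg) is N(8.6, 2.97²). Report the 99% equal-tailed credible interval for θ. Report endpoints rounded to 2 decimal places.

[0.95, 16.25]

The posterior is symmetric, so the 99% equal-tailed interval is θ = 8.6 ± z·2.97 with z = 2.576.
Half-width: 2.576 × 2.97 = 7.65.
8.6 − 7.65 = 0.95; 8.6 + 7.65 = 16.25.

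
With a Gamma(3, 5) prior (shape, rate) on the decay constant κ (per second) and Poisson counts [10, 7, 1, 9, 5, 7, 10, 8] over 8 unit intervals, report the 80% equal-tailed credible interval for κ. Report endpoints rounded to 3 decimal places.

Posterior: Gamma(3+57, 5+8) = Gamma(60, 13) (shape, rate).
Equal-tailed 80% interval: Gamma(60, 13) quantiles at 0.1 and 0.9.
Posterior mean ≈ 4.615, SD ≈ 0.596; a Normal approximation gives roughly [3.852, 5.379].
Exact: lower = 3.870; upper = 5.394.

[3.870, 5.394]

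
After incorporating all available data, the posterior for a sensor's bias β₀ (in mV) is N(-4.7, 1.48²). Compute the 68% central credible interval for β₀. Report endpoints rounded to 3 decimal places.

The posterior is symmetric, so the 68% equal-tailed interval is β₀ = -4.7 ± z·1.48 with z = 0.994.
Half-width: 0.994 × 1.48 = 1.472.
-4.7 − 1.472 = -6.172; -4.7 + 1.472 = -3.228.

[-6.172, -3.228]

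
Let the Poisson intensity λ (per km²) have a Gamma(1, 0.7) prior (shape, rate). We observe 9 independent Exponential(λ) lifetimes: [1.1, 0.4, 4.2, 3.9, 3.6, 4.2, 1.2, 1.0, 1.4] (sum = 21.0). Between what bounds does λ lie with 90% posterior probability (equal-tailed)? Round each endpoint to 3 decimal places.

Posterior: Gamma(1+9, 0.7+21.0) = Gamma(10, 21.7) (shape, rate).
Equal-tailed 90% interval: Gamma(10, 21.7) quantiles at 0.05 and 0.95.
Posterior mean ≈ 0.461, SD ≈ 0.146; a Normal approximation gives roughly [0.221, 0.701].
Exact: lower = 0.250; upper = 0.724.

[0.250, 0.724]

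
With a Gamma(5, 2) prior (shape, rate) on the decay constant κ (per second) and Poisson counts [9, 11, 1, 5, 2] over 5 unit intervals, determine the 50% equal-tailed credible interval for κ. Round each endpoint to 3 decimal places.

Posterior: Gamma(5+28, 2+5) = Gamma(33, 7) (shape, rate).
Equal-tailed 50% interval: Gamma(33, 7) quantiles at 0.25 and 0.75.
Posterior mean ≈ 4.714, SD ≈ 0.821; a Normal approximation gives roughly [4.161, 5.268].
Exact: lower = 4.138; upper = 5.239.

[4.138, 5.239]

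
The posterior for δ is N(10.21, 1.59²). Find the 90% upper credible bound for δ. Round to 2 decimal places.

Need U with P(δ ≤ U) = 0.90: U = 10.21 + z_{0.1}·1.59.
z = 1.282; U = 10.21 + 1.282 × 1.59 = 12.25.

12.25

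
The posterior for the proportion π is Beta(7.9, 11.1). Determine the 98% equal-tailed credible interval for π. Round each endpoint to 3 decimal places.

Posterior: Beta(7.9, 11.1).
Equal-tailed 98% interval: the 0.01 and 0.99 quantiles of Beta(7.9, 11.1).
Posterior mean ≈ 0.416, SD ≈ 0.110; a Normal approximation gives roughly [0.159, 0.672].
Exact: F⁻¹(0.01) = 0.180; F⁻¹(0.99) = 0.677.

[0.180, 0.677]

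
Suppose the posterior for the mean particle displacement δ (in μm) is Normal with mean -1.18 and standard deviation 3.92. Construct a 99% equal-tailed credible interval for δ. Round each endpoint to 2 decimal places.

[-11.28, 8.92]

The posterior is symmetric, so the 99% equal-tailed interval is δ = -1.18 ± z·3.92 with z = 2.576.
Half-width: 2.576 × 3.92 = 10.10.
-1.18 − 10.10 = -11.28; -1.18 + 10.10 = 8.92.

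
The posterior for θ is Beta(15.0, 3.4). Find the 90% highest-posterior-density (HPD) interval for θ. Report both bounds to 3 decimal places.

The posterior is unimodal and skewed, so the HPD interval has equal density at both endpoints and is the shortest 90% interval.
Solving f(0.681) = f(0.956) with F(0.956) − F(0.681) = 0.90 gives [0.681, 0.956].
For comparison, the equal-tailed interval is [0.652, 0.938]; the HPD is narrower and shifted toward the mode.

[0.681, 0.956]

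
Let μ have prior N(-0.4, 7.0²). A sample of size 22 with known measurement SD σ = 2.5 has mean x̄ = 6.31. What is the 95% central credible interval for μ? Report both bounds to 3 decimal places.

[5.230, 7.313]

Posterior precision = 1/7.0² + 22/2.5² = 0.0204 + 3.5200 = 3.5404, so posterior SD = 0.5315.
Posterior mean = (-0.4/7.0² + 22·6.31/2.5²) / 3.5404 = 6.2713.
Interval: 6.2713 ± 1.960 × 0.5315 → [5.230, 7.313].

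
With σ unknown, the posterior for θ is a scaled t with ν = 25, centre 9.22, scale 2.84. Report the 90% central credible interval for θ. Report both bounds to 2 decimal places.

[4.37, 14.07]

The t_25 distribution is symmetric; the 90% interval is 9.22 ± t·2.84 with t_{0.95,25} = 1.708.
Half-width: 1.708 × 2.84 = 4.85.
9.22 − 4.85 = 4.37; 9.22 + 4.85 = 14.07.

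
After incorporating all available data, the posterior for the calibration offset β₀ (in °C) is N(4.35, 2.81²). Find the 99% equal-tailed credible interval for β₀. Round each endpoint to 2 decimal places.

[-2.89, 11.59]

The posterior is symmetric, so the 99% equal-tailed interval is β₀ = 4.35 ± z·2.81 with z = 2.576.
Half-width: 2.576 × 2.81 = 7.24.
4.35 − 7.24 = -2.89; 4.35 + 7.24 = 11.59.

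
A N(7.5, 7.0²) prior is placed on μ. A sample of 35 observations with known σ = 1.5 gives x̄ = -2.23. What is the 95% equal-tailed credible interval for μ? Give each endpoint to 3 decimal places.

[-2.714, -1.721]

Posterior precision = 1/7.0² + 35/1.5² = 0.0204 + 15.5556 = 15.5760, so posterior SD = 0.2534.
Posterior mean = (7.5/7.0² + 35·-2.23/1.5²) / 15.5760 = -2.2173.
Interval: -2.2173 ± 1.960 × 0.2534 → [-2.714, -1.721].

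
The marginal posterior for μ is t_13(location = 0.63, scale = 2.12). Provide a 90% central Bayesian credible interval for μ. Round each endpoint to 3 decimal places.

The t_13 distribution is symmetric; the 90% interval is 0.63 ± t·2.12 with t_{0.95,13} = 1.771.
Half-width: 1.771 × 2.12 = 3.754.
0.63 − 3.754 = -3.124; 0.63 + 3.754 = 4.384.

[-3.124, 4.384]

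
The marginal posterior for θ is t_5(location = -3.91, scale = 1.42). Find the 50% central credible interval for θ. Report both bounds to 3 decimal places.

The t_5 distribution is symmetric; the 50% interval is -3.91 ± t·1.42 with t_{0.75,5} = 0.727.
Half-width: 0.727 × 1.42 = 1.032.
-3.91 − 1.032 = -4.942; -3.91 + 1.032 = -2.878.

[-4.942, -2.878]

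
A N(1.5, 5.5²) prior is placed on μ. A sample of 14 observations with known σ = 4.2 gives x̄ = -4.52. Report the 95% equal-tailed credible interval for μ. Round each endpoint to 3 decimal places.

[-6.435, -2.124]

Posterior precision = 1/5.5² + 14/4.2² = 0.0331 + 0.7937 = 0.8267, so posterior SD = 1.0998.
Posterior mean = (1.5/5.5² + 14·-4.52/4.2²) / 0.8267 = -4.2793.
Interval: -4.2793 ± 1.960 × 1.0998 → [-6.435, -2.124].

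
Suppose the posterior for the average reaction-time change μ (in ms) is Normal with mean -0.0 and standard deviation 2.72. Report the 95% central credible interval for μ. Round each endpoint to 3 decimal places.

[-5.331, 5.331]

The posterior is symmetric, so the 95% equal-tailed interval is μ = -0.0 ± z·2.72 with z = 1.960.
Half-width: 1.960 × 2.72 = 5.331.
-0.0 − 5.331 = -5.331; -0.0 + 5.331 = 5.331.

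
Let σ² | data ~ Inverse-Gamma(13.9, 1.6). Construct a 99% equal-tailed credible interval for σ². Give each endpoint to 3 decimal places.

Inverse-Gamma(13.9, 1.6) quantiles: F⁻¹(0.005) and F⁻¹(0.995).
Equivalently, 1/σ² ~ Gamma(13.9, rate = 1.6); invert its 0.995 and 0.005 quantiles.
Posterior mean ≈ 0.124, SD ≈ 0.036; a Normal approximation gives roughly [0.031, 0.217].
Exact: lower = 0.063; upper = 0.260.

[0.063, 0.260]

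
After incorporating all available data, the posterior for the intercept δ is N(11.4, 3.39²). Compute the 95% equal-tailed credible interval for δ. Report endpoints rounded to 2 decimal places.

The posterior is symmetric, so the 95% equal-tailed interval is δ = 11.4 ± z·3.39 with z = 1.960.
Half-width: 1.960 × 3.39 = 6.64.
11.4 − 6.64 = 4.76; 11.4 + 6.64 = 18.04.

[4.76, 18.04]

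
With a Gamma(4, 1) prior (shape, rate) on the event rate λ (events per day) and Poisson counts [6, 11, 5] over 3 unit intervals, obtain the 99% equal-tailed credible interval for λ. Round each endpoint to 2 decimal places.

[3.69, 10.25]

Posterior: Gamma(4+22, 1+3) = Gamma(26, 4) (shape, rate).
Equal-tailed 99% interval: Gamma(26, 4) quantiles at 0.005 and 0.995.
Posterior mean ≈ 6.50, SD ≈ 1.27; a Normal approximation gives roughly [3.22, 9.78].
Exact: lower = 3.69; upper = 10.25.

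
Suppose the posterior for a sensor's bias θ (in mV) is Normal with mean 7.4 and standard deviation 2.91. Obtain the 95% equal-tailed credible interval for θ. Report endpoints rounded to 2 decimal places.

The posterior is symmetric, so the 95% equal-tailed interval is θ = 7.4 ± z·2.91 with z = 1.960.
Half-width: 1.960 × 2.91 = 5.70.
7.4 − 5.70 = 1.70; 7.4 + 5.70 = 13.10.

[1.70, 13.10]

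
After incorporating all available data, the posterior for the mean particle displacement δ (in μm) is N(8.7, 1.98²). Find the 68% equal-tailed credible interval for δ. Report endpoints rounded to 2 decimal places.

[6.73, 10.67]

The posterior is symmetric, so the 68% equal-tailed interval is δ = 8.7 ± z·1.98 with z = 0.994.
Half-width: 0.994 × 1.98 = 1.97.
8.7 − 1.97 = 6.73; 8.7 + 1.97 = 10.67.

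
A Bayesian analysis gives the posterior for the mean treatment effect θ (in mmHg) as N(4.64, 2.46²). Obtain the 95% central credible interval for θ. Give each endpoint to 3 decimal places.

[-0.182, 9.462]

The posterior is symmetric, so the 95% equal-tailed interval is θ = 4.64 ± z·2.46 with z = 1.960.
Half-width: 1.960 × 2.46 = 4.822.
4.64 − 4.822 = -0.182; 4.64 + 4.822 = 9.462.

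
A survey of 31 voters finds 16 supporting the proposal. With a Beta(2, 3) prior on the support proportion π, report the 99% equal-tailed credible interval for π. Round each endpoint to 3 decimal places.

[0.294, 0.706]

Posterior: Beta(2+16, 3+15) = Beta(18, 18).
Equal-tailed 99% interval: the 0.005 and 0.995 quantiles of Beta(18, 18).
Posterior mean ≈ 0.500, SD ≈ 0.082; a Normal approximation gives roughly [0.288, 0.712].
Exact: F⁻¹(0.005) = 0.294; F⁻¹(0.995) = 0.706.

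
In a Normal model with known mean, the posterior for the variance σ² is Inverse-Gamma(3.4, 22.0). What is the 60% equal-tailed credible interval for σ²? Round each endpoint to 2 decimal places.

[4.60, 11.99]

Inverse-Gamma(3.4, 22.0) quantiles: F⁻¹(0.2) and F⁻¹(0.8).
Equivalently, 1/σ² ~ Gamma(3.4, rate = 22.0); invert its 0.8 and 0.2 quantiles.
Posterior mean ≈ 9.17, SD ≈ 7.75; a Normal approximation gives roughly [2.65, 15.69].
Exact: lower = 4.60; upper = 11.99.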